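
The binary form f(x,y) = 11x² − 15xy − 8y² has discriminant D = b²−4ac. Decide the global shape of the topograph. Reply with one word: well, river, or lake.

D = b²−4ac = (-15)² − 4·11·(-8) = 577
D > 0 non-square ⇒ indefinite ⇒ periodic river

river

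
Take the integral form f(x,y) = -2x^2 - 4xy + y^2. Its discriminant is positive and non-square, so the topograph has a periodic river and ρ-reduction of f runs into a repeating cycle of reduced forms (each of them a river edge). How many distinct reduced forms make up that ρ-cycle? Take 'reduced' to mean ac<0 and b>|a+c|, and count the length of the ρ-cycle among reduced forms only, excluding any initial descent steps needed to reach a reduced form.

D = 24, ⌊√D⌋ = 4
descent: ρ → (1,4,-2)  [lands on river]
river: ρ → (-2,4,1)
ρ-cycle length = 2 (tail of 1 descent step not counted)

2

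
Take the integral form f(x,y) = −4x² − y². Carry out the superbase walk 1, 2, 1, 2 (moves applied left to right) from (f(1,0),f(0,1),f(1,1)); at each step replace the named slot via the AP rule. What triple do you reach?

start (-4,-1,-5) = (f(1,0),f(0,1),f(1,1))
replace slot 1: 2·((-1)+(-5)) − (-4) = -8 → (-8,-1,-5)
replace slot 2: 2·((-8)+(-5)) − (-1) = -25 → (-8,-25,-5)
replace slot 1: 2·((-25)+(-5)) − (-8) = -52 → (-52,-25,-5)
replace slot 2: 2·((-52)+(-5)) − (-25) = -89 → (-52,-89,-5)

-52,-89,-5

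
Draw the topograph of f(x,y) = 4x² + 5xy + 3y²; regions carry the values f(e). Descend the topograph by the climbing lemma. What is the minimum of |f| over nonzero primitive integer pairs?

translate: b→-3 (≡5 mod 8), so (4,5,3)→(4,-3,2)
flip: (4,-3,2)→(2,3,4)
translate: b→-1 (≡3 mod 4), so (2,3,4)→(2,-1,3)
reduced (well bottom): (2,-1,3) with a≤c, −a<b≤a
well minimum = a = 2

2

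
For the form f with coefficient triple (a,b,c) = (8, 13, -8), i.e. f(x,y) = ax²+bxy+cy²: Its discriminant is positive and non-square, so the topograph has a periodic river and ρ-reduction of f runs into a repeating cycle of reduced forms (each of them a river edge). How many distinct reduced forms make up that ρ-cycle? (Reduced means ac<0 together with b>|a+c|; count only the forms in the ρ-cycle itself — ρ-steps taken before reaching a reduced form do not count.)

D = 425, ⌊√D⌋ = 20
river: ρ → (-8,19,2)
river: ρ → (2,17,-17)
river: ρ → (-17,17,2)
river: ρ → (2,19,-8)
river: ρ → (-8,13,8)
river: ρ → (8,19,-2)
river: ρ → (-2,17,17)
river: ρ → (17,17,-2)
river: ρ → (-2,19,8)
river: ρ → (8,13,-8)
ρ-cycle length = 10 (tail of 0 descent steps not counted)

10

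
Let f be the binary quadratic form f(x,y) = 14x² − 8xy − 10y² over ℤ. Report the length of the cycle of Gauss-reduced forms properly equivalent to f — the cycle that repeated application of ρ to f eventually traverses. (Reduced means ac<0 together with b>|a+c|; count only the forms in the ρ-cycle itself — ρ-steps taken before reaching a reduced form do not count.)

D = 624, ⌊√D⌋ = 24
descent: ρ → (-10,8,14)  [lands on river]
river: ρ → (14,20,-4)
river: ρ → (-4,20,14)
river: ρ → (14,8,-10)
river: ρ → (-10,12,12)
river: ρ → (12,12,-10)
ρ-cycle length = 6 (tail of 1 descent step not counted)

6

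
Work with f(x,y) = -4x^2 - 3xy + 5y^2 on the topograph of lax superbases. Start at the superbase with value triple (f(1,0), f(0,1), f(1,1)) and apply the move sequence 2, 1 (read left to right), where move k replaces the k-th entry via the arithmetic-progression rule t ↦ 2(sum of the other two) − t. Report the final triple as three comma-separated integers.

start (-4,5,-2) = (f(1,0),f(0,1),f(1,1))
replace slot 2: 2·((-4)+(-2)) − 5 = -17 → (-4,-17,-2)
replace slot 1: 2·((-17)+(-2)) − (-4) = -34 → (-34,-17,-2)

-34,-17,-2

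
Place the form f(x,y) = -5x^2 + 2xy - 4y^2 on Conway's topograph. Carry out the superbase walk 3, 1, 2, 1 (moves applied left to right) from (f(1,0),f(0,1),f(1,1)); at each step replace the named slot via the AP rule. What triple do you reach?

start (-5,-4,-7) = (f(1,0),f(0,1),f(1,1))
replace slot 3: 2·((-5)+(-4)) − (-7) = -11 → (-5,-4,-11)
replace slot 1: 2·((-4)+(-11)) − (-5) = -25 → (-25,-4,-11)
replace slot 2: 2·((-25)+(-11)) − (-4) = -68 → (-25,-68,-11)
replace slot 1: 2·((-68)+(-11)) − (-25) = -133 → (-133,-68,-11)

-133,-68,-11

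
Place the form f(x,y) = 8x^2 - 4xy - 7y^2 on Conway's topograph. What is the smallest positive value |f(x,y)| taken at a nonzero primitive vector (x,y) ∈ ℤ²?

descent: ρ → (-7,4,8)  [lands on river]
river: ρ → (8,12,-3)
river: ρ → (-3,12,8)
river: ρ → (8,4,-7)
river: ρ → (-7,10,5)
river: ρ → (5,10,-7)
closes: descent 1, river 6
min |a| on river = 3

3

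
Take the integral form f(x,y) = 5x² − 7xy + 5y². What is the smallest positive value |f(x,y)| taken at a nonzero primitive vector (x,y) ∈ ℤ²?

translate: b→3 (≡-7 mod 10), so (5,-7,5)→(5,3,3)
flip: (5,3,3)→(3,-3,5)
translate: b→3 (≡-3 mod 6), so (3,-3,5)→(3,3,5)
reduced (well bottom): (3,3,5) with a≤c, −a<b≤a
well minimum = a = 3

3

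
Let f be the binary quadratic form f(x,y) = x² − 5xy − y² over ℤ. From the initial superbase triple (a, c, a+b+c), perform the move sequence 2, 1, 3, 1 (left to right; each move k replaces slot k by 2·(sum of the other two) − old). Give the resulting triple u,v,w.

start (1,-1,-5) = (f(1,0),f(0,1),f(1,1))
replace slot 2: 2·(1+(-5)) − (-1) = -7 → (1,-7,-5)
replace slot 1: 2·((-7)+(-5)) − 1 = -25 → (-25,-7,-5)
replace slot 3: 2·((-25)+(-7)) − (-5) = -59 → (-25,-7,-59)
replace slot 1: 2·((-7)+(-59)) − (-25) = -107 → (-107,-7,-59)

-107,-7,-59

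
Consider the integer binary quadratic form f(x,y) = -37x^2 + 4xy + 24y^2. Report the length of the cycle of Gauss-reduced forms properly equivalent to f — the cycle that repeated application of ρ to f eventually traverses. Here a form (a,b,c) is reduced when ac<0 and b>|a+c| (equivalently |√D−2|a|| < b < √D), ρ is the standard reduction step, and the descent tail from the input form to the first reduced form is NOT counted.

D = 3568, ⌊√D⌋ = 59
descent: ρ → (24,44,-17)  [lands on river]
river: ρ → (-17,58,3)
river: ρ → (3,56,-36)
river: ρ → (-36,16,23)
river: ρ → (23,30,-29)
river: ρ → (-29,28,24)
river: ρ → (24,20,-33)
river: ρ → (-33,46,11)
river: ρ → (11,42,-41)
river: ρ → (-41,40,12)
river: ρ → (12,56,-9)
river: ρ → (-9,52,24)
ρ-cycle length = 12 (tail of 1 descent step not counted)

12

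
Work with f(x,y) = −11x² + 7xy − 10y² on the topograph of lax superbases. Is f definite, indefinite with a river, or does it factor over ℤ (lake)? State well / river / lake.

D = b²−4ac = 7² − 4·(-11)·(-10) = -391
D < 0 ⇒ definite ⇒ every region one sign ⇒ single well

well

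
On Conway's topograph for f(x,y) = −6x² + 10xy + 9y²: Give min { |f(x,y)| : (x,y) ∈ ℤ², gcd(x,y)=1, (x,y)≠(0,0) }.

river: ρ → (9,8,-7)
river: ρ → (-7,6,10)
river: ρ → (10,14,-3)
river: ρ → (-3,16,5)
river: ρ → (5,14,-6)
river: ρ → (-6,10,9)
closes: descent 0, river 6
min |a| on river = 3

3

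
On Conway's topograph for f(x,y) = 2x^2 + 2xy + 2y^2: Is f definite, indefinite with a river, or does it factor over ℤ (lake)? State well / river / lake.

D = b²−4ac = 2² − 4·2·2 = -12
D < 0 ⇒ definite ⇒ every region one sign ⇒ single well

well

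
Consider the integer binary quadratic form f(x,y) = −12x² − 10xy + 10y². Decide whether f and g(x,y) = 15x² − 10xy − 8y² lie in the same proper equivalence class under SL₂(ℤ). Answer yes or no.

D₁ = 580, D₂ = 580
river cycle of f (length 10): (10, 10, -12), (-12, 14, 8), (8, 18, -8), (-8, 14, 12), (12, 10, -10), (-10, 10, 12), (12, 14, -8), (-8, 18, 8), (8, 14, -12), (-12, 10, 10)
river cycle of g (length 6): (-8, 10, 15), (15, 20, -3), (-3, 22, 8), (8, 10, -15), (-15, 20, 3), (3, 22, -8)
cycles differ ⇒ inequivalent

no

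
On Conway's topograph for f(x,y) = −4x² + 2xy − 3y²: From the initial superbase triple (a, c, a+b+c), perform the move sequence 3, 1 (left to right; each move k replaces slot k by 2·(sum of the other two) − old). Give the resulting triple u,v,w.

start (-4,-3,-5) = (f(1,0),f(0,1),f(1,1))
replace slot 3: 2·((-4)+(-3)) − (-5) = -9 → (-4,-3,-9)
replace slot 1: 2·((-3)+(-9)) − (-4) = -20 → (-20,-3,-9)

-20,-3,-9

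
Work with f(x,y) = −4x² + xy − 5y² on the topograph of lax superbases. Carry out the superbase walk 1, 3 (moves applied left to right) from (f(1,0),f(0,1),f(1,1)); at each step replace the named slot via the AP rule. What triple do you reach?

start (-4,-5,-8) = (f(1,0),f(0,1),f(1,1))
replace slot 1: 2·((-5)+(-8)) − (-4) = -22 → (-22,-5,-8)
replace slot 3: 2·((-22)+(-5)) − (-8) = -46 → (-22,-5,-46)

-22,-5,-46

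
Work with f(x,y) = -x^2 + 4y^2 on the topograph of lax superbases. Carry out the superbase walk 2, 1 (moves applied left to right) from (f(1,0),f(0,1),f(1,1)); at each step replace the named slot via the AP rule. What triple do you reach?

start (-1,4,3) = (f(1,0),f(0,1),f(1,1))
replace slot 2: 2·((-1)+3) − 4 = 0 → (-1,0,3)
replace slot 1: 2·(0+3) − (-1) = 7 → (7,0,3)

7,0,3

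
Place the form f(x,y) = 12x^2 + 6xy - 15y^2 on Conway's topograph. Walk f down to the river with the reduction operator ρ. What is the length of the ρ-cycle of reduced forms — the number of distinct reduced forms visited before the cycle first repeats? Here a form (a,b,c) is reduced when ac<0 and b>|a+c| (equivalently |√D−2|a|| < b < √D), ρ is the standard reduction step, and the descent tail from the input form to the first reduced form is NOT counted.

D = 756, ⌊√D⌋ = 27
river: ρ → (-15,24,3)
river: ρ → (3,24,-15)
river: ρ → (-15,6,12)
river: ρ → (12,18,-9)
river: ρ → (-9,18,12)
river: ρ → (12,6,-15)
ρ-cycle length = 6 (tail of 0 descent steps not counted)

6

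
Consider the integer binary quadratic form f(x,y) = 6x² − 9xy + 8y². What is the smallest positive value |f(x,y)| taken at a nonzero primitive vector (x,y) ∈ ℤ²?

translate: b→3 (≡-9 mod 12), so (6,-9,8)→(6,3,5)
flip: (6,3,5)→(5,-3,6)
reduced (well bottom): (5,-3,6) with a≤c, −a<b≤a
well minimum = a = 5

5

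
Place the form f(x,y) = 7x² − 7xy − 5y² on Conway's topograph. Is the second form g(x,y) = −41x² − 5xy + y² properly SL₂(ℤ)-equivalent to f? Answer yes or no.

D₁ = 189, D₂ = 189
river cycle of f (length 4): (-5, 7, 7), (7, 7, -5), (-5, 13, 1), (1, 13, -5)
river cycle of g (length 4): (1, 13, -5), (-5, 7, 7), (7, 7, -5), (-5, 13, 1)
cycles coincide ⇒ equivalent

yes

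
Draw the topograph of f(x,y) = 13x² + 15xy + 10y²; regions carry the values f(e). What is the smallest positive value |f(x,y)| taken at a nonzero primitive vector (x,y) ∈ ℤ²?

translate: b→-11 (≡15 mod 26), so (13,15,10)→(13,-11,8)
flip: (13,-11,8)→(8,11,13)
translate: b→-5 (≡11 mod 16), so (8,11,13)→(8,-5,10)
reduced (well bottom): (8,-5,10) with a≤c, −a<b≤a
well minimum = a = 8

8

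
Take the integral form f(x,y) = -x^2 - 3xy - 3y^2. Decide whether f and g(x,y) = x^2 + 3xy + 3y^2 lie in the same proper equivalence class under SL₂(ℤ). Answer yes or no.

D₁ = -3, D₂ = -3
f is negative-definite; reduce −f:
−f: translate: b→1 (≡3 mod 2), so (1,3,3)→(1,1,1)
−f: reduced (well bottom): (1,1,1) with a≤c, −a<b≤a
flip sign back: reduced form of f is (-1,-1,-1)
g: translate: b→1 (≡3 mod 2), so (1,3,3)→(1,1,1)
g: reduced (well bottom): (1,1,1) with a≤c, −a<b≤a
reduced forms (-1, -1, -1) vs (1, 1, 1) ⇒ inequivalent

no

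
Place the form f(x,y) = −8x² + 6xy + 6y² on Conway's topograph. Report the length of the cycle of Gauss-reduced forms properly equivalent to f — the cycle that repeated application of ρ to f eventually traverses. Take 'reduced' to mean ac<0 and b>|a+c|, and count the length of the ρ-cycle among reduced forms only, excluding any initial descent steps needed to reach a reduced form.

D = 228, ⌊√D⌋ = 15
river: ρ → (6,6,-8)
river: ρ → (-8,10,4)
river: ρ → (4,14,-2)
river: ρ → (-2,14,4)
river: ρ → (4,10,-8)
river: ρ → (-8,6,6)
ρ-cycle length = 6 (tail of 0 descent steps not counted)

6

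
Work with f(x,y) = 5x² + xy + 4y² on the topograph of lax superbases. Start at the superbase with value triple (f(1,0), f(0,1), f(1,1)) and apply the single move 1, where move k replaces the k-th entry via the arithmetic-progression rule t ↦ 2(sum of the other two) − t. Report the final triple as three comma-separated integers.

start (5,4,10) = (f(1,0),f(0,1),f(1,1))
replace slot 1: 2·(4+10) − 5 = 23 → (23,4,10)

23,4,10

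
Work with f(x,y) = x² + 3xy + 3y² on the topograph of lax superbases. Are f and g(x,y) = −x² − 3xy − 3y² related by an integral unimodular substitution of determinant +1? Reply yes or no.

D₁ = -3, D₂ = -3
f: translate: b→1 (≡3 mod 2), so (1,3,3)→(1,1,1)
f: reduced (well bottom): (1,1,1) with a≤c, −a<b≤a
g is negative-definite; reduce −g:
−g: translate: b→1 (≡3 mod 2), so (1,3,3)→(1,1,1)
−g: reduced (well bottom): (1,1,1) with a≤c, −a<b≤a
flip sign back: reduced form of g is (-1,-1,-1)
reduced forms (1, 1, 1) vs (-1, -1, -1) ⇒ inequivalent

no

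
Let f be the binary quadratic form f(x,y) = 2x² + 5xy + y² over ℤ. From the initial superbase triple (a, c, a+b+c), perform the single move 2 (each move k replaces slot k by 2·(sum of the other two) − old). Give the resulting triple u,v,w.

start (2,1,8) = (f(1,0),f(0,1),f(1,1))
replace slot 2: 2·(2+8) − 1 = 19 → (2,19,8)

2,19,8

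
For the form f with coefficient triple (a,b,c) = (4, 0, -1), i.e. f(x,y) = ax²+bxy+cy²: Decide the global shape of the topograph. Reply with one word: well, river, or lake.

D = b²−4ac = 0² − 4·4·(-1) = 16
D = 4² is a perfect square ⇒ form factors over ℤ ⇒ lakes

lake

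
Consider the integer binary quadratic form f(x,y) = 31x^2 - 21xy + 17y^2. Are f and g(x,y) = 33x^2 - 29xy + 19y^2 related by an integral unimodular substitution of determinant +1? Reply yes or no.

D₁ = -1667, D₂ = -1667
f: flip: (31,-21,17)→(17,21,31)
f: translate: b→-13 (≡21 mod 34), so (17,21,31)→(17,-13,27)
f: reduced (well bottom): (17,-13,27) with a≤c, −a<b≤a
g: flip: (33,-29,19)→(19,29,33)
g: translate: b→-9 (≡29 mod 38), so (19,29,33)→(19,-9,23)
g: reduced (well bottom): (19,-9,23) with a≤c, −a<b≤a
reduced forms (17, -13, 27) vs (19, -9, 23) ⇒ inequivalent

no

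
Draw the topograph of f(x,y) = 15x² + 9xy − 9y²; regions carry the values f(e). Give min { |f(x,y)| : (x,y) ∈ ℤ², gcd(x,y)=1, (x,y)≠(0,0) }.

river: ρ → (-9,9,15)
river: ρ → (15,21,-3)
river: ρ → (-3,21,15)
river: ρ → (15,9,-9)
closes: descent 0, river 4
min |a| on river = 3

3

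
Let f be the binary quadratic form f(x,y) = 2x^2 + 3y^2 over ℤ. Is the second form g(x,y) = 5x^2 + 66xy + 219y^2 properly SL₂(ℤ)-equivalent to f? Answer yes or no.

D₁ = -24, D₂ = -24
f: reduced (well bottom): (2,0,3) with a≤c, −a<b≤a
g: translate: b→-4 (≡66 mod 10), so (5,66,219)→(5,-4,2)
g: flip: (5,-4,2)→(2,4,5)
g: translate: b→0 (≡4 mod 4), so (2,4,5)→(2,0,3)
g: reduced (well bottom): (2,0,3) with a≤c, −a<b≤a
reduced forms (2, 0, 3) vs (2, 0, 3) ⇒ equivalent

yes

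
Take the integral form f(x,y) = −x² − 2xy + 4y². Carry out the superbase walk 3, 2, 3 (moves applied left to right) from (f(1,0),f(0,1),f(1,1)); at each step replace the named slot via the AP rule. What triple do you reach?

start (-1,4,1) = (f(1,0),f(0,1),f(1,1))
replace slot 3: 2·((-1)+4) − 1 = 5 → (-1,4,5)
replace slot 2: 2·((-1)+5) − 4 = 4 → (-1,4,5)
replace slot 3: 2·((-1)+4) − 5 = 1 → (-1,4,1)

-1,4,1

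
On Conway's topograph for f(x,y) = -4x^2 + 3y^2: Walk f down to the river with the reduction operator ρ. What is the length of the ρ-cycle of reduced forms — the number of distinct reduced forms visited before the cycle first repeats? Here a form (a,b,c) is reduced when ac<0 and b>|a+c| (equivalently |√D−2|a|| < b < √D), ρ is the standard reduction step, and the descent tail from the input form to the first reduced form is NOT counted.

D = 48, ⌊√D⌋ = 6
descent: ρ → (3,6,-1)  [lands on river]
river: ρ → (-1,6,3)
ρ-cycle length = 2 (tail of 1 descent step not counted)

2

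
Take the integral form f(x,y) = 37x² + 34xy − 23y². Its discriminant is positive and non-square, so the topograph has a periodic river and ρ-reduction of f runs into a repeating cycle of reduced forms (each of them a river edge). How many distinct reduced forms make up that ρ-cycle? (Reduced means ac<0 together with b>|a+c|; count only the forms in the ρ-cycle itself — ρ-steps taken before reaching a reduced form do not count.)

D = 4560, ⌊√D⌋ = 67
river: ρ → (-23,58,13)
river: ρ → (13,46,-47)
river: ρ → (-47,48,12)
river: ρ → (12,48,-47)
river: ρ → (-47,46,13)
river: ρ → (13,58,-23)
river: ρ → (-23,34,37)
river: ρ → (37,40,-20)
river: ρ → (-20,40,37)
river: ρ → (37,34,-23)
ρ-cycle length = 10 (tail of 0 descent steps not counted)

10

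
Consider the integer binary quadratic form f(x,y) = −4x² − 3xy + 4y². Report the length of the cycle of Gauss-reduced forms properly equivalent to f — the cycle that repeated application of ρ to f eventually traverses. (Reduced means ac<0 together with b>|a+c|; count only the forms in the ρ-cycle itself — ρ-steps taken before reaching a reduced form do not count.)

D = 73, ⌊√D⌋ = 8
descent: ρ → (4,3,-4)  [lands on river]
river: ρ → (-4,5,3)
river: ρ → (3,7,-2)
river: ρ → (-2,5,6)
river: ρ → (6,7,-1)
river: ρ → (-1,7,6)
river: ρ → (6,5,-2)
river: ρ → (-2,7,3)
river: ρ → (3,5,-4)
river: ρ → (-4,3,4)
river: ρ → (4,5,-3)
river: ρ → (-3,7,2)
river: ρ → (2,5,-6)
river: ρ → (-6,7,1)
river: ρ → (1,7,-6)
river: ρ → (-6,5,2)
river: ρ → (2,7,-3)
river: ρ → (-3,5,4)
ρ-cycle length = 18 (tail of 1 descent step not counted)

18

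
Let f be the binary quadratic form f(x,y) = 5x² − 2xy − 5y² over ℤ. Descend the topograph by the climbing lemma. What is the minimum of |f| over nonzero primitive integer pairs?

descent: ρ → (-5,2,5)  [lands on river]
river: ρ → (5,8,-2)
river: ρ → (-2,8,5)
river: ρ → (5,2,-5)
river: ρ → (-5,8,2)
river: ρ → (2,8,-5)
closes: descent 1, river 6
min |a| on river = 2

2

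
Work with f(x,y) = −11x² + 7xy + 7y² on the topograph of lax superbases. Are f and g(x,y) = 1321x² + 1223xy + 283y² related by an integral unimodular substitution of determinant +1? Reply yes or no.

D₁ = 357, D₂ = 357
river cycle of f (length 4): (7, 7, -11), (-11, 15, 3), (3, 15, -11), (-11, 7, 7)
river cycle of g (length 4): (7, 7, -11), (-11, 15, 3), (3, 15, -11), (-11, 7, 7)
cycles coincide ⇒ equivalent

yes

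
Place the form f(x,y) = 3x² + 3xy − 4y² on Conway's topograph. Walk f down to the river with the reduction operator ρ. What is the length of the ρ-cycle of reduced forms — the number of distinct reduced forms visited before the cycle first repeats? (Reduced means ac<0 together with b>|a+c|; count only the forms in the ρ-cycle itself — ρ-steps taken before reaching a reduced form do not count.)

D = 57, ⌊√D⌋ = 7
river: ρ → (-4,5,2)
river: ρ → (2,7,-1)
river: ρ → (-1,7,2)
river: ρ → (2,5,-4)
river: ρ → (-4,3,3)
river: ρ → (3,3,-4)
ρ-cycle length = 6 (tail of 0 descent steps not counted)

6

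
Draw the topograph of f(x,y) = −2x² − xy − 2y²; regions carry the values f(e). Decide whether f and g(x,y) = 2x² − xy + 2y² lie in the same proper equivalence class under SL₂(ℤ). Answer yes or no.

D₁ = -15, D₂ = -15
f is negative-definite; reduce −f:
−f: reduced (well bottom): (2,1,2) with a≤c, −a<b≤a
flip sign back: reduced form of f is (-2,-1,-2)
g: flip: (2,-1,2)→(2,1,2)
g: reduced (well bottom): (2,1,2) with a≤c, −a<b≤a
reduced forms (-2, -1, -2) vs (2, 1, 2) ⇒ inequivalent

no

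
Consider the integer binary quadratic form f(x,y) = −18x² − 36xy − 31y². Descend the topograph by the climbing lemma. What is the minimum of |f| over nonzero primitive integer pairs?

translate: b→0 (≡36 mod 36), so (18,36,31)→(18,0,13)
flip: (18,0,13)→(13,0,18)
reduced (well bottom): (13,0,18) with a≤c, −a<b≤a
well minimum |f| = |-13| = 13 (negative-definite)

13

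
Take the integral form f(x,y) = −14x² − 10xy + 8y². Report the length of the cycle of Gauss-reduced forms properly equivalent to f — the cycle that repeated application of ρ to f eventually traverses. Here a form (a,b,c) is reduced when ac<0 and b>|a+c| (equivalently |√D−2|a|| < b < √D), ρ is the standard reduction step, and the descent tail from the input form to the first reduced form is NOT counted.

D = 548, ⌊√D⌋ = 23
descent: ρ → (8,10,-14)  [lands on river]
river: ρ → (-14,18,4)
river: ρ → (4,22,-4)
river: ρ → (-4,18,14)
river: ρ → (14,10,-8)
river: ρ → (-8,22,2)
river: ρ → (2,22,-8)
river: ρ → (-8,10,14)
river: ρ → (14,18,-4)
river: ρ → (-4,22,4)
river: ρ → (4,18,-14)
river: ρ → (-14,10,8)
river: ρ → (8,22,-2)
river: ρ → (-2,22,8)
ρ-cycle length = 14 (tail of 1 descent step not counted)

14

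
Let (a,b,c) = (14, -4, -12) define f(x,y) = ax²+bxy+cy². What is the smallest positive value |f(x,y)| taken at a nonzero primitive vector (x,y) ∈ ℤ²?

descent: ρ → (-12,4,14)  [lands on river]
river: ρ → (14,24,-2)
river: ρ → (-2,24,14)
river: ρ → (14,4,-12)
river: ρ → (-12,20,6)
river: ρ → (6,16,-18)
river: ρ → (-18,20,4)
river: ρ → (4,20,-18)
river: ρ → (-18,16,6)
river: ρ → (6,20,-12)
closes: descent 1, river 10
min |a| on river = 2

2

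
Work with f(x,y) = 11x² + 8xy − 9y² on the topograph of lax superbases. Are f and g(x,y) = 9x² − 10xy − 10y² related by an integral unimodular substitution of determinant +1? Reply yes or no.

D₁ = 460, D₂ = 460
river cycle of f (length 10): (-9, 10, 10), (10, 10, -9), (-9, 8, 11), (11, 14, -6), (-6, 10, 15), (15, 20, -1), (-1, 20, 15), (15, 10, -6), (-6, 14, 11), (11, 8, -9)
river cycle of g (length 10): (-10, 10, 9), (9, 8, -11), (-11, 14, 6), (6, 10, -15), (-15, 20, 1), (1, 20, -15), (-15, 10, 6), (6, 14, -11), (-11, 8, 9), (9, 10, -10)
cycles differ ⇒ inequivalent

no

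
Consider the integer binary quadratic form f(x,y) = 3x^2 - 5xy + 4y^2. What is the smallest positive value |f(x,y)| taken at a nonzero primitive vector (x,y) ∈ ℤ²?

translate: b→1 (≡-5 mod 6), so (3,-5,4)→(3,1,2)
flip: (3,1,2)→(2,-1,3)
reduced (well bottom): (2,-1,3) with a≤c, −a<b≤a
well minimum = a = 2

2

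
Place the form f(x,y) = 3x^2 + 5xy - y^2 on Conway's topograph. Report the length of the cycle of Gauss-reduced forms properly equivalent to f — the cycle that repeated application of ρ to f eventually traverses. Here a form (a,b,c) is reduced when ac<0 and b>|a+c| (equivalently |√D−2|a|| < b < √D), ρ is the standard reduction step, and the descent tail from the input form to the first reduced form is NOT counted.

D = 37, ⌊√D⌋ = 6
river: ρ → (-1,5,3)
river: ρ → (3,1,-3)
river: ρ → (-3,5,1)
river: ρ → (1,5,-3)
river: ρ → (-3,1,3)
river: ρ → (3,5,-1)
ρ-cycle length = 6 (tail of 0 descent steps not counted)

6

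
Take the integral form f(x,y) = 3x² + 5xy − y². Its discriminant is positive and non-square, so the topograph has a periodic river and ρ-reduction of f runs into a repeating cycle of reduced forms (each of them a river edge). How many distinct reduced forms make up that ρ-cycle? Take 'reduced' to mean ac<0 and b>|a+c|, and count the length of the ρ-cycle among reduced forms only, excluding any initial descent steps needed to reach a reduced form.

D = 37, ⌊√D⌋ = 6
river: ρ → (-1,5,3)
river: ρ → (3,1,-3)
river: ρ → (-3,5,1)
river: ρ → (1,5,-3)
river: ρ → (-3,1,3)
river: ρ → (3,5,-1)
ρ-cycle length = 6 (tail of 0 descent steps not counted)

6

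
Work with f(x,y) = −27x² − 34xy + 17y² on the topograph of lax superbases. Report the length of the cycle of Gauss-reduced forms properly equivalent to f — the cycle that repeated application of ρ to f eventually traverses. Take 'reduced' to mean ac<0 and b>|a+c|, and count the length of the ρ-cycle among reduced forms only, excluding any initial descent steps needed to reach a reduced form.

D = 2992, ⌊√D⌋ = 54
descent: ρ → (17,34,-27)  [lands on river]
river: ρ → (-27,20,24)
river: ρ → (24,28,-23)
river: ρ → (-23,18,29)
river: ρ → (29,40,-12)
river: ρ → (-12,32,41)
river: ρ → (41,50,-3)
river: ρ → (-3,52,24)
river: ρ → (24,44,-11)
river: ρ → (-11,44,24)
river: ρ → (24,52,-3)
river: ρ → (-3,50,41)
river: ρ → (41,32,-12)
river: ρ → (-12,40,29)
river: ρ → (29,18,-23)
river: ρ → (-23,28,24)
river: ρ → (24,20,-27)
river: ρ → (-27,34,17)
ρ-cycle length = 18 (tail of 1 descent step not counted)

18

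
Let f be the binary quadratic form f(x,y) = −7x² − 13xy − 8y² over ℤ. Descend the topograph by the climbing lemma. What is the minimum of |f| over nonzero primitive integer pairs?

translate: b→-1 (≡13 mod 14), so (7,13,8)→(7,-1,2)
flip: (7,-1,2)→(2,1,7)
reduced (well bottom): (2,1,7) with a≤c, −a<b≤a
well minimum |f| = |-2| = 2 (negative-definite)

2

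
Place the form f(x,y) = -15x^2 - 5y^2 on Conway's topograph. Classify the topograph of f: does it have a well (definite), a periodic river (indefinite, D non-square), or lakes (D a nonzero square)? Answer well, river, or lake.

D = b²−4ac = 0² − 4·(-15)·(-5) = -300
D < 0 ⇒ definite ⇒ every region one sign ⇒ single well

well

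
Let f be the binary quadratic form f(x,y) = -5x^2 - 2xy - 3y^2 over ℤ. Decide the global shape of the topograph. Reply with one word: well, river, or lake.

D = b²−4ac = (-2)² − 4·(-5)·(-3) = -56
D < 0 ⇒ definite ⇒ every region one sign ⇒ single well

well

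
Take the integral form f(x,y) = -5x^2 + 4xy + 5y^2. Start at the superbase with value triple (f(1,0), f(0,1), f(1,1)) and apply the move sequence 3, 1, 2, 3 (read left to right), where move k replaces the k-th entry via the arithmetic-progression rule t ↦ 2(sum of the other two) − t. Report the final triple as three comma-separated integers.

start (-5,5,4) = (f(1,0),f(0,1),f(1,1))
replace slot 3: 2·((-5)+5) − 4 = -4 → (-5,5,-4)
replace slot 1: 2·(5+(-4)) − (-5) = 7 → (7,5,-4)
replace slot 2: 2·(7+(-4)) − 5 = 1 → (7,1,-4)
replace slot 3: 2·(7+1) − (-4) = 20 → (7,1,20)

7,1,20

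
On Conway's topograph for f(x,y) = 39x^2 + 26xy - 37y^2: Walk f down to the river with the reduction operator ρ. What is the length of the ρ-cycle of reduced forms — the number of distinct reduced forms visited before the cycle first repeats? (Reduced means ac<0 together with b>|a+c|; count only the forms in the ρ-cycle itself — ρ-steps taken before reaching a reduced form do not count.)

D = 6448, ⌊√D⌋ = 80
river: ρ → (-37,48,28)
river: ρ → (28,64,-21)
river: ρ → (-21,62,31)
river: ρ → (31,62,-21)
river: ρ → (-21,64,28)
river: ρ → (28,48,-37)
river: ρ → (-37,26,39)
river: ρ → (39,52,-24)
river: ρ → (-24,44,47)
river: ρ → (47,50,-21)
river: ρ → (-21,76,8)
river: ρ → (8,68,-57)
river: ρ → (-57,46,19)
river: ρ → (19,68,-24)
river: ρ → (-24,76,7)
river: ρ → (7,78,-13)
river: ρ → (-13,78,7)
river: ρ → (7,76,-24)
river: ρ → (-24,68,19)
river: ρ → (19,46,-57)
river: ρ → (-57,68,8)
river: ρ → (8,76,-21)
river: ρ → (-21,50,47)
river: ρ → (47,44,-24)
river: ρ → (-24,52,39)
river: ρ → (39,26,-37)
ρ-cycle length = 26 (tail of 0 descent steps not counted)

26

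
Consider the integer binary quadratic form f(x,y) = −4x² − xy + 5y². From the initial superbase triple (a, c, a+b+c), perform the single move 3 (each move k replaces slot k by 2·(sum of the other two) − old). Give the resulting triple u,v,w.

start (-4,5,0) = (f(1,0),f(0,1),f(1,1))
replace slot 3: 2·((-4)+5) − 0 = 2 → (-4,5,2)

-4,5,2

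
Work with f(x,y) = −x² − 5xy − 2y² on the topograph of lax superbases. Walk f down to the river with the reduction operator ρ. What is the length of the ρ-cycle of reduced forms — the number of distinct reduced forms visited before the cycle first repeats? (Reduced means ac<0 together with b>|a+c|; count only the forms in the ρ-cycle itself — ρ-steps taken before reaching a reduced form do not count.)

D = 17, ⌊√D⌋ = 4
descent: ρ → (-2,1,2)  [lands on river]
river: ρ → (2,3,-1)
river: ρ → (-1,3,2)
river: ρ → (2,1,-2)
river: ρ → (-2,3,1)
river: ρ → (1,3,-2)
ρ-cycle length = 6 (tail of 1 descent step not counted)

6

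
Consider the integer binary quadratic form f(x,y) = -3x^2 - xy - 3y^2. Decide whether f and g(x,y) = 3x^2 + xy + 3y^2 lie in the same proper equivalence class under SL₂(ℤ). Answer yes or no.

D₁ = -35, D₂ = -35
f is negative-definite; reduce −f:
−f: reduced (well bottom): (3,1,3) with a≤c, −a<b≤a
flip sign back: reduced form of f is (-3,-1,-3)
g: reduced (well bottom): (3,1,3) with a≤c, −a<b≤a
reduced forms (-3, -1, -3) vs (3, 1, 3) ⇒ inequivalent

no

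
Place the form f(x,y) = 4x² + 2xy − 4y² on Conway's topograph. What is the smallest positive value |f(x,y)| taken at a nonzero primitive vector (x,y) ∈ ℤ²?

river: ρ → (-4,6,2)
river: ρ → (2,6,-4)
river: ρ → (-4,2,4)
river: ρ → (4,6,-2)
river: ρ → (-2,6,4)
river: ρ → (4,2,-4)
closes: descent 0, river 6
min |a| on river = 2

2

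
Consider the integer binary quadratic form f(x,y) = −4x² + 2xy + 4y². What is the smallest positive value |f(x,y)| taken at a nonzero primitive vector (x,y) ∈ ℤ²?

river: ρ → (4,6,-2)
river: ρ → (-2,6,4)
river: ρ → (4,2,-4)
river: ρ → (-4,6,2)
river: ρ → (2,6,-4)
river: ρ → (-4,2,4)
closes: descent 0, river 6
min |a| on river = 2

2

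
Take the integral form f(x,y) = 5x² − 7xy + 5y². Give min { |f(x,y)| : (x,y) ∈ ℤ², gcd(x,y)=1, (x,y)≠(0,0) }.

translate: b→3 (≡-7 mod 10), so (5,-7,5)→(5,3,3)
flip: (5,3,3)→(3,-3,5)
translate: b→3 (≡-3 mod 6), so (3,-3,5)→(3,3,5)
reduced (well bottom): (3,3,5) with a≤c, −a<b≤a
well minimum = a = 3

3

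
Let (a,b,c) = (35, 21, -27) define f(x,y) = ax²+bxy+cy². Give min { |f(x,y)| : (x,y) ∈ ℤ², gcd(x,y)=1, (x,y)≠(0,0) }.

river: ρ → (-27,33,29)
river: ρ → (29,25,-31)
river: ρ → (-31,37,23)
river: ρ → (23,55,-13)
river: ρ → (-13,49,35)
river: ρ → (35,21,-27)
closes: descent 0, river 6
min |a| on river = 13

13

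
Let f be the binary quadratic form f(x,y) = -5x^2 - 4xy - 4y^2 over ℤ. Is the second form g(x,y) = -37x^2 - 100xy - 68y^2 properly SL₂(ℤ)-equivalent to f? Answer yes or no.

D₁ = -64, D₂ = -64
f is negative-definite; reduce −f:
−f: flip: (5,4,4)→(4,-4,5)
−f: translate: b→4 (≡-4 mod 8), so (4,-4,5)→(4,4,5)
−f: reduced (well bottom): (4,4,5) with a≤c, −a<b≤a
flip sign back: reduced form of f is (-4,-4,-5)
g is negative-definite; reduce −g:
−g: translate: b→26 (≡100 mod 74), so (37,100,68)→(37,26,5)
−g: flip: (37,26,5)→(5,-26,37)
−g: translate: b→4 (≡-26 mod 10), so (5,-26,37)→(5,4,4)
−g: flip: (5,4,4)→(4,-4,5)
−g: translate: b→4 (≡-4 mod 8), so (4,-4,5)→(4,4,5)
−g: reduced (well bottom): (4,4,5) with a≤c, −a<b≤a
flip sign back: reduced form of g is (-4,-4,-5)
reduced forms (-4, -4, -5) vs (-4, -4, -5) ⇒ equivalent

yes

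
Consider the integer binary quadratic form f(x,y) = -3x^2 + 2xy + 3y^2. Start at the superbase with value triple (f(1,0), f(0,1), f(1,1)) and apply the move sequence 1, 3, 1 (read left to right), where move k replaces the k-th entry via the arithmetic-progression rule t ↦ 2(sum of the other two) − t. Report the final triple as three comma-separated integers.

start (-3,3,2) = (f(1,0),f(0,1),f(1,1))
replace slot 1: 2·(3+2) − (-3) = 13 → (13,3,2)
replace slot 3: 2·(13+3) − 2 = 30 → (13,3,30)
replace slot 1: 2·(3+30) − 13 = 53 → (53,3,30)

53,3,30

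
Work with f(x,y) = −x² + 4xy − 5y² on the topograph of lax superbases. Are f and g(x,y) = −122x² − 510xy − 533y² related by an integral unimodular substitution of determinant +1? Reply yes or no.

D₁ = -4, D₂ = -4
f is negative-definite; reduce −f:
−f: translate: b→0 (≡-4 mod 2), so (1,-4,5)→(1,0,1)
−f: reduced (well bottom): (1,0,1) with a≤c, −a<b≤a
flip sign back: reduced form of f is (-1,0,-1)
g is negative-definite; reduce −g:
−g: translate: b→22 (≡510 mod 244), so (122,510,533)→(122,22,1)
−g: flip: (122,22,1)→(1,-22,122)
−g: translate: b→0 (≡-22 mod 2), so (1,-22,122)→(1,0,1)
−g: reduced (well bottom): (1,0,1) with a≤c, −a<b≤a
flip sign back: reduced form of g is (-1,0,-1)
reduced forms (-1, 0, -1) vs (-1, 0, -1) ⇒ equivalent

yes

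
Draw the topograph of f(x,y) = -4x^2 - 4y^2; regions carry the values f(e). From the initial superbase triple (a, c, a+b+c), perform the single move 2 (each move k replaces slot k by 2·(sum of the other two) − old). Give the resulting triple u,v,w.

start (-4,-4,-8) = (f(1,0),f(0,1),f(1,1))
replace slot 2: 2·((-4)+(-8)) − (-4) = -20 → (-4,-20,-8)

-4,-20,-8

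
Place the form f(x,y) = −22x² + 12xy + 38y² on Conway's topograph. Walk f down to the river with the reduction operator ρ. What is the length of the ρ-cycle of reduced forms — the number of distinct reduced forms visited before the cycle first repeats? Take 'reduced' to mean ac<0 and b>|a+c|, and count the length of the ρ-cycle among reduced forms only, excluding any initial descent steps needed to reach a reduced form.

D = 3488, ⌊√D⌋ = 59
descent: ρ → (38,-12,-22)
descent: ρ → (-22,56,4)  [lands on river]
river: ρ → (4,56,-22)
river: ρ → (-22,32,28)
river: ρ → (28,24,-26)
river: ρ → (-26,28,26)
river: ρ → (26,24,-28)
river: ρ → (-28,32,22)
river: ρ → (22,56,-4)
river: ρ → (-4,56,22)
river: ρ → (22,32,-28)
river: ρ → (-28,24,26)
river: ρ → (26,28,-26)
river: ρ → (-26,24,28)
river: ρ → (28,32,-22)
ρ-cycle length = 14 (tail of 2 descent steps not counted)

14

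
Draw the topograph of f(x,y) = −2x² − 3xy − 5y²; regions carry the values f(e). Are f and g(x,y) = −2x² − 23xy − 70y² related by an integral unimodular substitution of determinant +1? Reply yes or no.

D₁ = -31, D₂ = -31
f is negative-definite; reduce −f:
−f: translate: b→-1 (≡3 mod 4), so (2,3,5)→(2,-1,4)
−f: reduced (well bottom): (2,-1,4) with a≤c, −a<b≤a
flip sign back: reduced form of f is (-2,1,-4)
g is negative-definite; reduce −g:
−g: translate: b→-1 (≡23 mod 4), so (2,23,70)→(2,-1,4)
−g: reduced (well bottom): (2,-1,4) with a≤c, −a<b≤a
flip sign back: reduced form of g is (-2,1,-4)
reduced forms (-2, 1, -4) vs (-2, 1, -4) ⇒ equivalent

yes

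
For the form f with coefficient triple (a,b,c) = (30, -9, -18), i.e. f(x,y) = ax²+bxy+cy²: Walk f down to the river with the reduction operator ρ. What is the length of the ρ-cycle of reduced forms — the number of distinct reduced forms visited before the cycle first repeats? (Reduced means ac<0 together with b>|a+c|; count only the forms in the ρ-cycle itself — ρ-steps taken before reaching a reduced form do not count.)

D = 2241, ⌊√D⌋ = 47
descent: ρ → (-18,45,3)  [lands on river]
river: ρ → (3,45,-18)
river: ρ → (-18,27,21)
river: ρ → (21,15,-24)
river: ρ → (-24,33,12)
river: ρ → (12,39,-15)
river: ρ → (-15,21,30)
river: ρ → (30,39,-6)
river: ρ → (-6,45,9)
river: ρ → (9,45,-6)
river: ρ → (-6,39,30)
river: ρ → (30,21,-15)
river: ρ → (-15,39,12)
river: ρ → (12,33,-24)
river: ρ → (-24,15,21)
river: ρ → (21,27,-18)
ρ-cycle length = 16 (tail of 1 descent step not counted)

16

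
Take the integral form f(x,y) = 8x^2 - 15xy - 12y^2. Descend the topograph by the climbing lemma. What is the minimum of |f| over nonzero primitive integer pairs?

descent: ρ → (-12,15,8)  [lands on river]
river: ρ → (8,17,-10)
river: ρ → (-10,23,2)
river: ρ → (2,21,-21)
river: ρ → (-21,21,2)
river: ρ → (2,23,-10)
river: ρ → (-10,17,8)
river: ρ → (8,15,-12)
river: ρ → (-12,9,11)
river: ρ → (11,13,-10)
river: ρ → (-10,7,14)
river: ρ → (14,21,-3)
river: ρ → (-3,21,14)
river: ρ → (14,7,-10)
river: ρ → (-10,13,11)
river: ρ → (11,9,-12)
closes: descent 1, river 16
min |a| on river = 2

2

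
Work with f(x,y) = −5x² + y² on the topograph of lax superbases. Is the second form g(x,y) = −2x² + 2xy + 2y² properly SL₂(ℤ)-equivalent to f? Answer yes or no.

D₁ = 20, D₂ = 20
river cycle of f (length 2): (1, 4, -1), (-1, 4, 1)
river cycle of g (length 2): (2, 2, -2), (-2, 2, 2)
cycles differ ⇒ inequivalent

no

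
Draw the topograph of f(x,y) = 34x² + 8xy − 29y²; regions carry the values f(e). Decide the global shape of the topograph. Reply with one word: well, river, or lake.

D = b²−4ac = 8² − 4·34·(-29) = 4008
D > 0 non-square ⇒ indefinite ⇒ periodic river

river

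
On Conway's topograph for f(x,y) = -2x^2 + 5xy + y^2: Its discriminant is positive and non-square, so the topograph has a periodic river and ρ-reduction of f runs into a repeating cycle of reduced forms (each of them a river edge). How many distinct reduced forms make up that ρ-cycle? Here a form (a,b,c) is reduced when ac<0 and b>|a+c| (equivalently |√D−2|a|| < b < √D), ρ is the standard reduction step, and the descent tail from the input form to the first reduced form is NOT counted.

D = 33, ⌊√D⌋ = 5
river: ρ → (1,5,-2)
river: ρ → (-2,3,3)
river: ρ → (3,3,-2)
river: ρ → (-2,5,1)
ρ-cycle length = 4 (tail of 0 descent steps not counted)

4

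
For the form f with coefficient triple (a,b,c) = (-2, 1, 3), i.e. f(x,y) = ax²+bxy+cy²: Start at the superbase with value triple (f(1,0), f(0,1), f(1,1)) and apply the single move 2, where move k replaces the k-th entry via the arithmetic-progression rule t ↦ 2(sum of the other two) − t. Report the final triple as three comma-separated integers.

start (-2,3,2) = (f(1,0),f(0,1),f(1,1))
replace slot 2: 2·((-2)+2) − 3 = -3 → (-2,-3,2)

-2,-3,2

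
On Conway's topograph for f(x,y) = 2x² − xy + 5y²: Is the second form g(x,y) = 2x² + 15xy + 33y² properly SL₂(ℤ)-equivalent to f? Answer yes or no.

D₁ = -39, D₂ = -39
f: reduced (well bottom): (2,-1,5) with a≤c, −a<b≤a
g: translate: b→-1 (≡15 mod 4), so (2,15,33)→(2,-1,5)
g: reduced (well bottom): (2,-1,5) with a≤c, −a<b≤a
reduced forms (2, -1, 5) vs (2, -1, 5) ⇒ equivalent

yes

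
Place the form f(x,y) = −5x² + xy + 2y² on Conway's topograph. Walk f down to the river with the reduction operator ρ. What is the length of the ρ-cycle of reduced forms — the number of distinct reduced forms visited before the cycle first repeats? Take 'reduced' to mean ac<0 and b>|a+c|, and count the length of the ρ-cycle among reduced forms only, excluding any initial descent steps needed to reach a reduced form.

D = 41, ⌊√D⌋ = 6
descent: ρ → (2,3,-4)  [lands on river]
river: ρ → (-4,5,1)
river: ρ → (1,5,-4)
river: ρ → (-4,3,2)
river: ρ → (2,5,-2)
river: ρ → (-2,3,4)
river: ρ → (4,5,-1)
river: ρ → (-1,5,4)
river: ρ → (4,3,-2)
river: ρ → (-2,5,2)
ρ-cycle length = 10 (tail of 1 descent step not counted)

10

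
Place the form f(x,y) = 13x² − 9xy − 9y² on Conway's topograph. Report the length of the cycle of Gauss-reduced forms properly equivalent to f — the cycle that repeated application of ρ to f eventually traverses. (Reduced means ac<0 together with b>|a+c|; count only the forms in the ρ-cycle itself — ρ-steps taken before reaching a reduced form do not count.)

D = 549, ⌊√D⌋ = 23
descent: ρ → (-9,9,13)  [lands on river]
river: ρ → (13,17,-5)
river: ρ → (-5,23,1)
river: ρ → (1,23,-5)
river: ρ → (-5,17,13)
river: ρ → (13,9,-9)
ρ-cycle length = 6 (tail of 1 descent step not counted)

6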